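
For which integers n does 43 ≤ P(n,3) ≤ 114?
5

Explanation: P(4,3)=24; P(5,3)=60; P(6,3)=120. So valid n = 5.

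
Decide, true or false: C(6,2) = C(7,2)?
False
LHS = C(6,2) = 15; RHS = C(7,2) = 21. 15 ≠ 21, so the statement does not hold.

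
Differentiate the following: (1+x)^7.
Using the power rule: d/dx (1+x)^7 = 7(1+x)^{6}.

Answer: 7(1+x)^6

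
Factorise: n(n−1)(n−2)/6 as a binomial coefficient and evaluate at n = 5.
C(n,3); C(5,3) = 10

n(n−1)(n−2)/6 = n!/(3!(n−3)!) = C(n,3). At n = 5: C(5,3) = 10.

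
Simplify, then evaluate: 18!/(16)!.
This equals 18×17 = 306.

Answer: 306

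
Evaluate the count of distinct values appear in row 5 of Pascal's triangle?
Row 5 has entries C(5,0)..C(5,5); by symmetry C(5,k)=C(5,5-k), giving 3 distinct values.

Answer: 3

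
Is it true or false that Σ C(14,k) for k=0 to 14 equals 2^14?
True

Working:
Binomial theorem: Σ C(14,k) = (1+1)^14 = 2^14 = 16,384; RHS 2^14 = 16,384.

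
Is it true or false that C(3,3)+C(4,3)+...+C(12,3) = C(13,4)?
True

Working:
Hockey stick identity gives Σ = C(13,4) = 715; RHS C(13,4) = 715.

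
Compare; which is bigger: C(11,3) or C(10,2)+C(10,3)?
Equal

Working:
By Pascal's identity: C(11,3) = C(10,2)+C(10,3) = 165. Equal.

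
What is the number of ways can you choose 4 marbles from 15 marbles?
1,365

Working:
C(15,4) = 15! / (4! × (15-4)!)
         = 15! / (4! × 11!)
         = 1,365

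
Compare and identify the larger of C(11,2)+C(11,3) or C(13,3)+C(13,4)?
C(13,3)+C(13,4)

Working:
First=220, Second=1,001.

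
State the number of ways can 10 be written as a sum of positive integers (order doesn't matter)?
42

Working:
Pentagonal recurrence p(n) = p(n−1) + p(n−2) − p(n−5) − p(n−7) + …: p(10) = p(9) + p(8) − p(5) − p(3) = 30 + 22 − 7 − 3 = 42.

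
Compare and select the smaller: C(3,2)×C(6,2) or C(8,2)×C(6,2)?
C(3,2)×C(6,2)

Solution: C(3,2)×C(6,2)=45, C(8,2)×C(6,2)=420.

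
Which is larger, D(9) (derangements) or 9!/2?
9!/2

Explanation: D(9) = (9-1)·[D(8) + D(7)] = 8·[14,833 + 1,854] = 133,496; 9!/2 = 362,880/2 = 181,440.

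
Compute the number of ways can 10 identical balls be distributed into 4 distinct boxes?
286

Solution: C(10+4-1, 4-1) = C(13, 3) = 286.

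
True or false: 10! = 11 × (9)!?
False

10! = 10 × 9! = 3,628,800, but 11 × 9! = 3,991,680.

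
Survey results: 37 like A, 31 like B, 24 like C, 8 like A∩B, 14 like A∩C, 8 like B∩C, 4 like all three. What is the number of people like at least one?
66

Solution: |A∪B∪C| = 37+31+24-8-14-8+4 = 66.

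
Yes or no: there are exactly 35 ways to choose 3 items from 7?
C(7,3) = 35.
Final answer: Yes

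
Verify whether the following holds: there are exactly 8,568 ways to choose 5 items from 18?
C(18,5) = 8,568.
Final answer: True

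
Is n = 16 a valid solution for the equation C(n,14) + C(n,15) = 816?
No

Working:
C(16,14) + C(16,15) = 120 + 16 = 136, which does not equal 816.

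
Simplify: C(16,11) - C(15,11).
3,003

Reasoning: C(16,11) - C(15,11) = C(15,10) = 3,003.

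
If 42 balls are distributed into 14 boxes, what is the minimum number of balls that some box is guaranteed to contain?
Pigeonhole: ⌈42/14⌉ = 3.

Answer: 3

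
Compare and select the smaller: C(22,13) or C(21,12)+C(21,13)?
Equal

Explanation: By Pascal's identity: C(22,13) = C(21,12)+C(21,13) = 497,420. Equal.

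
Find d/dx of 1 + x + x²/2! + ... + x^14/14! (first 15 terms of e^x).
Differentiating term by term gives the first 14 terms of e^x.

Answer: 1 + x + x²/2! + ... + x^13/13!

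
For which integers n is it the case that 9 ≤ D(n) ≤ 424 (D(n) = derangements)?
4, 5, 6

Solution: Using D(n) = (n−1)[D(n−1) + D(n−2)] with D(1)=0, D(2)=1: D(3)=2; D(4)=9; D(5)=44; D(6)=265; D(7)=1,854. So valid n = 4, 5, 6.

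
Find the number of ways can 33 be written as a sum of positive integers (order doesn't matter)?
10,143

Solution: Pentagonal recurrence p(n) = p(n−1) + p(n−2) − p(n−5) − p(n−7) + …: p(33) = p(32) + p(31) − p(28) − p(26) + p(21) + p(18) − p(11) − p(7) = 8,349 + 6,842 − 3,718 − 2,436 + 792 + 385 − 56 − 15 = 10,143.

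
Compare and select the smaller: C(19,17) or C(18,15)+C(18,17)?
C(19,17)

Working:
C(19,17)=171; C(18,15)+C(18,17)=816+18=834.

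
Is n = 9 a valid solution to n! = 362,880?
Yes

Working:
9! = 9·8! = 9·40,320 = 362,880, which equals 362,880.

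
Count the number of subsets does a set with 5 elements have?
32

Solution: Each element can be included or excluded: 2^5 = 32.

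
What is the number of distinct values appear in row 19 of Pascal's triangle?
Row 19 has entries C(19,0)..C(19,19); by symmetry C(19,k)=C(19,19-k), giving 10 distinct values.
Final answer: 10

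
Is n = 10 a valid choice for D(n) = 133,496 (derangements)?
No
D(10) = (10-1)·[D(9) + D(8)] = 9·[133,496 + 14,833] = 1,334,961, which does not equal 133,496.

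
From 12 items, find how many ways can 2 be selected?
66

Solution: C(12,2) = 12! / (2! × (12-2)!)
         = 12! / (2! × 10!)
         = 66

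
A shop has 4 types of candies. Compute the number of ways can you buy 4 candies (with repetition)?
35

Stars and bars: C(4+4-1, 4) = C(7, 4) = 35.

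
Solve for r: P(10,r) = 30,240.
5

Explanation: P(10,r) = 10·9·…·(10−r+1), a product of r factors. Multiplying down from 10: 10 = 10; 10·9 = 90; 10·9·8 = 720; 10·9·8·7 = 5,040; 10·9·8·7·6 = 30,240 ✓ (5 factors). So r = 5.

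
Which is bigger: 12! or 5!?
12!

Solution: 12!=479,001,600, 5!=120. 12! > 5!.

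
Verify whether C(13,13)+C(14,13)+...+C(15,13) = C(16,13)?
False

Working:
Hockey stick identity gives Σ = C(16,14) = 120; RHS C(16,13) = 560.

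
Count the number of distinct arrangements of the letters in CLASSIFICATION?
1,816,214,400

Reasoning: Word has 14 letters (C=2, L=1, A=2, S=2, I=3, F=1, T=1, O=1, N=1). Arrangements: 14!/Π(k!) = 1,816,214,400.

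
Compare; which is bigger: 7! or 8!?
8!

Reasoning: 7!=5,040, 8!=40,320. 8! > 7!.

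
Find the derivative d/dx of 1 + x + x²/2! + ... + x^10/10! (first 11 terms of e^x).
1 + x + x²/2! + ... + x^9/9!

Reasoning: Differentiating term by term gives the first 10 terms of e^x.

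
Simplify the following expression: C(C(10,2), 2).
990

Working:
C(10,2) = 45, then C(45, 2) = 990.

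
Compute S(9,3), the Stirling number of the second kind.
3,025

Explanation: Using the Stirling recurrence: S(n,k) = k·S(n-1,k) + S(n-1,k-1)
S(9,3) = 3·S(8,3) + S(8,2)
         = 3·966 + 127
         = 2898 + 127
         = 3,025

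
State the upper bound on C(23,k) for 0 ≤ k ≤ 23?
Maximum at k = 11 or k = 12: C(23,11) = 1,352,078.

Answer: 1,352,078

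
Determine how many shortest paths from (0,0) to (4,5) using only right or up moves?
126

Explanation: Choose 4 rights from 9 moves: C(9,4) = 126.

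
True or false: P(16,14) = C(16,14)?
False
P(16,14) = 10,461,394,944,000 and C(16,14) = 120; P(n,r) = r! × C(n,r) so P > C whenever r ≥ 2.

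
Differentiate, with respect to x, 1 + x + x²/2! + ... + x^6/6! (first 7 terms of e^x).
1 + x + x²/2! + ... + x^5/5!
Differentiating term by term gives the first 6 terms of e^x.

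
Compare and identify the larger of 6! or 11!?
6!=720, 11!=39,916,800. 11! > 6!.

Answer: 11!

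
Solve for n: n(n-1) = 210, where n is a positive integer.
n² − n − 210 = 0, so n = (1 ± √(1 + 4·210))/2 = (1 ± √841)/2 = (1 ± 29)/2, i.e. n = 15 or n = -14. Taking the positive root, n = 15 (check: 15×14 = 210).

Answer: 15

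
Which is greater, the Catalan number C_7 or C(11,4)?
C_7
C_7 = C(14,7)/(7+1) = 3,432/8 = 429; C(11,4) = 330.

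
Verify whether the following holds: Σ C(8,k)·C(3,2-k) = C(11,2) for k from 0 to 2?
True

Vandermonde's identity gives C(11,2) = 55; RHS C(11,2) = 55.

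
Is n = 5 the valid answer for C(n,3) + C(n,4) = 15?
C(5,3) + C(5,4) = 10 + 5 = 15, which equals 15.
Final answer: Yes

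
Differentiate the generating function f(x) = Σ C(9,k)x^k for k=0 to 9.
Σ k·C(9,k)x^(k-1) for k=1 to 9

Solution: Term-by-term differentiation gives Σ k·C(9,k)x^{k-1} for k=1 to 9.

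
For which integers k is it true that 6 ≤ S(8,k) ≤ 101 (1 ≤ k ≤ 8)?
7

Solution: S(8,1)=1; S(8,2)=127; S(8,3)=966; S(8,4)=1,701; S(8,5)=1,050; S(8,6)=266; S(8,7)=28; S(8,8)=1. So valid k = 7.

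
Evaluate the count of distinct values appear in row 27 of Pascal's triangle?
14

Solution: Row 27 has entries C(27,0)..C(27,27); by symmetry C(27,k)=C(27,27-k), giving 14 distinct values.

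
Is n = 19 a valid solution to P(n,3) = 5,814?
P(19,3) = 19·18·17 = 5,814, which equals 5,814.
Final answer: Yes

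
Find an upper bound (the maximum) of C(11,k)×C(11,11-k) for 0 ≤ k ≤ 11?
213,444

Working:
C(11,k)·C(11,11-k) = C(11,k)², maximised at the centre k = 5: C(11,5)² = 213,444.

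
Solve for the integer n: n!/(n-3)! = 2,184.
n!/(n-3)! = n×(n-1)×(n-2), a product of 3 consecutive integers ≈ (n−1)^3. 2,184^(1/3) + 1 ≈ 14.0; check n = 14: 14×13×12 = 2,184 ✓. So n = 14.
Final answer: 14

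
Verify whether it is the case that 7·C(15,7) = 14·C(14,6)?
Absorption identity k·C(n,k) = n·C(n-1,k-1). LHS = 7·6435 = 45,045; RHS = 14·3003 = 42,042.
Final answer: False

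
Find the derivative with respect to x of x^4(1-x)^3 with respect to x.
4x^3(1-x)^3 - 3x^4(1-x)^2

Explanation: Product rule: 4x^{3}(1-x)^{3} + x^4·(-3)(1-x)^{2}.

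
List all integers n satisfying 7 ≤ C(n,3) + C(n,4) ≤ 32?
C(4,3)+C(4,4)=5; C(5,3)+C(5,4)=15; C(6,3)+C(6,4)=35. So valid n = 5.

Answer: 5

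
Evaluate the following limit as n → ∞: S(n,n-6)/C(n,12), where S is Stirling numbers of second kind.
The leading term of S(n,n-6) as a polynomial in n is (11)!!·C(n,12), so the ratio → (11)!! = 10395.
Final answer: 10395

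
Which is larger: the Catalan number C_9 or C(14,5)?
C_9 = C(18,9)/(9+1) = 48,620/10 = 4,862; C(14,5) = 2,002.

Answer: C_9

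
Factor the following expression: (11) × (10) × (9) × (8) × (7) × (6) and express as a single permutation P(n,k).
Product of 6 consecutive descending integers starting at 11: P(11,6) = 11!/5! = 332,640.

Answer: P(11,6) = 11!/(5)!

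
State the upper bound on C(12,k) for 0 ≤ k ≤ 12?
924

Reasoning: Maximum at k = 6: C(12,6) = 924.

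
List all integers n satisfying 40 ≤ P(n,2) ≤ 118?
7, 8, 9, 10, 11

Solution: P(6,2)=30; P(7,2)=42; P(8,2)=56; P(9,2)=72; P(10,2)=90; P(11,2)=110; P(12,2)=132. So valid n = 7, 8, 9, 10, 11.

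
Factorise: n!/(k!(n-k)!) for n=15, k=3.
C(15,3) = 455

Reasoning: This is the binomial coefficient C(15,3) = 455.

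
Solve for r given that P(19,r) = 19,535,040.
6

Reasoning: P(19,r) = 19·18·…·(19−r+1), a product of r factors. Multiplying down from 19: 19 = 19; 19·18 = 342; 19·18·17 = 5,814; 19·18·17·16 = 93,024; 19·18·17·16·15 = 1,395,360; 19·18·17·16·15·14 = 19,535,040 ✓ (6 factors). So r = 6.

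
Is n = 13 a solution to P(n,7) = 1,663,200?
No

Working:
P(13,7) = 13·12·11·10·9·8·7 = 8,648,640, which does not equal 1,663,200.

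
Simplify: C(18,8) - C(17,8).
19,448

Explanation: C(18,8) - C(17,8) = C(17,7) = 19,448.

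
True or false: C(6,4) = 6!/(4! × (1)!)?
False

Explanation: The correct denominator is 4!×2!, giving C(6,4) = 15; the stated RHS is 6!/(4!×1!) = 30 ≠ 15, so the statement does not hold.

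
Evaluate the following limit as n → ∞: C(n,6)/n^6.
1/720

Solution: C(n,6) ≈ n^6/6! for large n. Limit = 1/6! = 1/720.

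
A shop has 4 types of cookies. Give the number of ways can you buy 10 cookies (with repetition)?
286

Explanation: Stars and bars: C(10+4-1, 10) = C(13, 10) = 286.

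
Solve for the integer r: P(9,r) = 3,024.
4
P(9,r) = 9·8·…·(9−r+1), a product of r factors. Multiplying down from 9: 9 = 9; 9·8 = 72; 9·8·7 = 504; 9·8·7·6 = 3,024 ✓ (4 factors). So r = 4.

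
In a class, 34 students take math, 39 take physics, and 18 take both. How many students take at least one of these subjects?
|A∪B| = |A|+|B|-|A∩B| = 34+39-18 = 55.
Final answer: 55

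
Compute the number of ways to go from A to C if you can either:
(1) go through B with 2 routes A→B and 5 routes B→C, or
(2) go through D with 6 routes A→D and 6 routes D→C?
46

Explanation: Route via B: 2×5=10. Route via D: 6×6=36. Total: 46.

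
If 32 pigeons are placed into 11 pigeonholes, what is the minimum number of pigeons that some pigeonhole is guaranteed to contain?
3

Reasoning: Pigeonhole: ⌈32/11⌉ = 3.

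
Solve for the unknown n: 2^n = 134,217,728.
134,217,728 = 1,024 × 1,024 × 128 = 2^10 × 2^10 × 2^7 = 2^27, so n = 27.

Answer: 27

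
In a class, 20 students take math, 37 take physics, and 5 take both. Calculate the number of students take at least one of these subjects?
|A∪B| = |A|+|B|-|A∩B| = 20+37-5 = 52.

Answer: 52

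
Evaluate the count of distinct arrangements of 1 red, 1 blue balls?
2

Working:
Multinomial: 2!/(1! × 1!) = 2.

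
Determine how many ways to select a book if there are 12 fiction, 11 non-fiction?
By the addition principle: 12 + 11 = 23.

Answer: 23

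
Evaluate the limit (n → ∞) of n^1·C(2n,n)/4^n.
∞

Explanation: C(2n,n) ~ 4^n/√(πn), so n^1·C(2n,n)/4^n ~ n^(1 − 1/2)/√π → ∞.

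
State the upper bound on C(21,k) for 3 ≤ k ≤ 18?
352,716

C(21,k) is maximised at the centre of the row: C(21,10) = 352,716.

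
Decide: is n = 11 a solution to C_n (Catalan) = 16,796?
No

Solution: C_11 = C(22,11)/(11+1) = 705,432/12 = 58,786, which does not equal 16,796.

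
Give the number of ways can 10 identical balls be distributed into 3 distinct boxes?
66

Solution: C(10+3-1, 3-1) = C(12, 2) = 66.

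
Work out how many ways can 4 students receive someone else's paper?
9

Working:
Using D(n) = (n-1)[D(n-1) + D(n-2)]:
D(4) = (4-1) × [D(3) + D(2)]
      = 3 × [2 + 1]
      = 3 × 3
      = 9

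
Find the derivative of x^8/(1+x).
Quotient rule: [8x^{7}(1+x) - x^8]/(1+x)².
Final answer: (8x^7(1+x) - x^8)/(1+x)²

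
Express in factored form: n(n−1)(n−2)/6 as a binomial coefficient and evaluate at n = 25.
C(n,3); C(25,3) = 2,300

Reasoning: n(n−1)(n−2)/6 = n!/(3!(n−3)!) = C(n,3). At n = 25: C(25,3) = 2,300.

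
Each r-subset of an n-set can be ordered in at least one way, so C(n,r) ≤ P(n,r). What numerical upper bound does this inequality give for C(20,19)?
2,432,902,008,176,640,000

Solution: P(20,19) = 20·19·18·17·16·15·14·13·12·11·10·9·8·7·6·5·4·3·2 = 2,432,902,008,176,640,000, so C(20,19) ≤ 2,432,902,008,176,640,000. (The bound is loose by a factor of 19! = 121,645,100,408,832,000: C(20,19) = 2,432,902,008,176,640,000/121,645,100,408,832,000 = 20.)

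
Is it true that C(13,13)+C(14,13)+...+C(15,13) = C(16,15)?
False

Solution: Hockey stick identity gives Σ = C(16,14) = 120; RHS C(16,15) = 16.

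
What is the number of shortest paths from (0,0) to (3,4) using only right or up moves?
35

Choose 3 rights from 7 moves: C(7,3) = 35.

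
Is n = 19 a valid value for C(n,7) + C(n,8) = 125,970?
Yes

Reasoning: C(19,7) + C(19,8) = 50,388 + 75,582 = 125,970, which equals 125,970.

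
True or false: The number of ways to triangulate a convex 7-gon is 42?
True

Solution: Triangulations of a convex 7-gon are counted by the Catalan number C_5: C_5 = C(10,5)/(5+1) = 252/6 = 42.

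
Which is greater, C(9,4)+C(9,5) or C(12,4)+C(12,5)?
C(12,4)+C(12,5)

Explanation: First=252, Second=1,287.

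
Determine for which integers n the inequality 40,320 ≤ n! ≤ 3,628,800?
8, 9, 10

Solution: n! is strictly increasing; 8! = 40,320 and 10! = 3,628,800, so valid n = 8, 9, 10.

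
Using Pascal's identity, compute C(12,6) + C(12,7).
1,716

C(12,6) + C(12,7) = C(13,7) = 1,716.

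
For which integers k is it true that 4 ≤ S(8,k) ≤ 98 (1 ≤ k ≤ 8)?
7

Solution: S(8,1)=1; S(8,2)=127; S(8,3)=966; S(8,4)=1,701; S(8,5)=1,050; S(8,6)=266; S(8,7)=28; S(8,8)=1. So valid k = 7.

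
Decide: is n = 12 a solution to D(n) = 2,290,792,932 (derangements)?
No

D(12) = (12-1)·[D(11) + D(10)] = 11·[14,684,570 + 1,334,961] = 176,214,841, which does not equal 2,290,792,932.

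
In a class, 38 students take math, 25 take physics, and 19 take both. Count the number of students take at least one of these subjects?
44

Solution: |A∪B| = |A|+|B|-|A∩B| = 38+25-19 = 44.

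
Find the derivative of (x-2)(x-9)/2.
(2x - 11)/2
d/dx[(x-2)(x-9)] = (x-9) + (x-2) = 2x - 11. Dividing by 2 gives (2x - 11)/2.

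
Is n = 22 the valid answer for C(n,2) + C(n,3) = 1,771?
C(22,2) + C(22,3) = 231 + 1,540 = 1,771, which equals 1,771.
Final answer: Yes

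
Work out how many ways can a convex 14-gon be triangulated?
208,012

Working:
Using the Catalan number formula: C_n = C(2n, n) / (n+1)
C_12 = C(24, 12) / (12+1)
     = 2704156 / 13
     = 208,012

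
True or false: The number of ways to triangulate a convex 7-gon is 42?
Triangulations of a convex 7-gon are counted by the Catalan number C_5: C_5 = C(10,5)/(5+1) = 252/6 = 42.

Answer: True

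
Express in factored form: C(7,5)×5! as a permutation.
P(7,5)

Working:
C(7,5)×5! = [7!/(5!(2)!)]×5! = 7!/(2)! = P(7,5) = 2,520.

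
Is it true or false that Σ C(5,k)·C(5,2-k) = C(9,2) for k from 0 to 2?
False

Working:
Vandermonde's identity gives C(10,2) = 45; RHS C(9,2) = 36.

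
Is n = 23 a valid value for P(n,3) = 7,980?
No

P(23,3) = 23·22·21 = 10,626, which does not equal 7,980.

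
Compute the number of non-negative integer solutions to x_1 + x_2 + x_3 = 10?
66

Explanation: C(10+3-1, 3-1) = 66.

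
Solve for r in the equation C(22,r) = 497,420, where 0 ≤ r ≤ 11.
9

Explanation: C(22,r) is increasing for 0 ≤ r ≤ 11. Stepping up (C(22,r+1) = C(22,r)·(22−r)/(r+1)): C(22,1) = 22, C(22,2) = 231, C(22,3) = 1,540, C(22,4) = 7,315, C(22,5) = 26,334, C(22,6) = 74,613, C(22,7) = 170,544, C(22,8) = 319,770, C(22,9) = 497,420 ✓. So r = 9.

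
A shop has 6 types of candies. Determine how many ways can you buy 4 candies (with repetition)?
Stars and bars: C(4+6-1, 4) = C(9, 4) = 126.
Final answer: 126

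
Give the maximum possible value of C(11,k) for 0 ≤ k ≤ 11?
462

Explanation: Maximum at k = 5 or k = 6: C(11,5) = 462.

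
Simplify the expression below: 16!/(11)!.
524,160

This equals 16×15×...×12 = 524,160.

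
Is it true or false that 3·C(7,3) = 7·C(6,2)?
True

Explanation: Absorption identity k·C(n,k) = n·C(n-1,k-1). LHS = 3·35 = 105; RHS = 7·15 = 105.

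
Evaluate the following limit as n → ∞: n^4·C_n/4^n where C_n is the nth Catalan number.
∞

Solution: C_n ~ 4^n/(n^(3/2)√π), so n^4·C_n/4^n ~ n^(4 − 3/2)/√π → ∞.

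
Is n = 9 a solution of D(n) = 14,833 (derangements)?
No

Reasoning: D(9) = (9-1)·[D(8) + D(7)] = 8·[14,833 + 1,854] = 133,496, which does not equal 14,833.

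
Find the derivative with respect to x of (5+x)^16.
16(5+x)^15

Using the power rule: d/dx (5+x)^16 = 16(5+x)^{15}.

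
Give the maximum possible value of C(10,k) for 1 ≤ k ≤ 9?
C(10,k) is maximised at the centre of the row: C(10,5) = 252.
Final answer: 252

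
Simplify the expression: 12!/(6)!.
665,280

Explanation: This equals 12×11×...×7 = 665,280.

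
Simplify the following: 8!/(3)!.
6,720

Reasoning: This equals 8×7×...×4 = 6,720.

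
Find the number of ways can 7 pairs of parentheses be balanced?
429

Solution: Using the Catalan number formula: C_n = C(2n, n) / (n+1)
C_7 = C(14, 7) / (7+1)
     = 3432 / 8
     = 429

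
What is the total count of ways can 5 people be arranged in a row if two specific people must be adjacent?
48

Explanation: Treat pair as unit: (5-1)! arrangements × 2 internal orders = 48.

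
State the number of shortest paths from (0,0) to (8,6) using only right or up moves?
Choose 8 rights from 14 moves: C(14,8) = 3,003.
Final answer: 3,003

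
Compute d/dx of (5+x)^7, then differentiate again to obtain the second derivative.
42(5+x)^5

Reasoning: First derivative: 7(5+x)^{6}. Second derivative: 7·6·(5+x)^{5} = 42(5+x)^{5}.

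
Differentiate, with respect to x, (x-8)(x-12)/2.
(2x - 20)/2

Solution: d/dx[(x-8)(x-12)] = (x-12) + (x-8) = 2x - 20. Dividing by 2 gives (2x - 20)/2.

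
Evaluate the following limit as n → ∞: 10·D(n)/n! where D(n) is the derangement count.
10/e
D(n)/n! → 1/e, so 10·D(n)/n! → 10/e.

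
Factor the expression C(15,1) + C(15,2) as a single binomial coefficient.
By Pascal's identity: C(15,1) + C(15,2) = C(16,2) = 120.

Answer: C(16,2)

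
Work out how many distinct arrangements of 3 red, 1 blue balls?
Multinomial: 4!/(3! × 1!) = 4.
Final answer: 4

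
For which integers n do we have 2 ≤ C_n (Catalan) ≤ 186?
2, 3, 4, 5, 6

Working:
C_1=1; C_2=2; C_3=5; C_4=14; C_5=42; C_6=132; C_7=429. So valid n = 2, 3, 4, 5, 6.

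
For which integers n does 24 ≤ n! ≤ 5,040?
n! is strictly increasing; 4! = 24 and 7! = 5,040, so valid n = 4, 5, 6, 7.
Final answer: 4, 5, 6, 7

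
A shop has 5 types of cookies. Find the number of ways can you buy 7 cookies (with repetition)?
330

Stars and bars: C(7+5-1, 7) = C(11, 7) = 330.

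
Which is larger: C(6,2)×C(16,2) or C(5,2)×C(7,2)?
C(6,2)×C(16,2)

Explanation: C(6,2)×C(16,2)=1,800, C(5,2)×C(7,2)=210.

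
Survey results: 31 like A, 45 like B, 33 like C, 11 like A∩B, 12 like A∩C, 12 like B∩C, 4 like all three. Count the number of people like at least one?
|A∪B∪C| = 31+45+33-11-12-12+4 = 78.

Answer: 78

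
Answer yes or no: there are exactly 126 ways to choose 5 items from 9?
Yes

Explanation: C(9,5) = 126.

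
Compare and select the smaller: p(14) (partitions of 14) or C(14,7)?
p(14)

Working:
Pentagonal recurrence p(n) = p(n−1) + p(n−2) − p(n−5) − p(n−7) + …: p(14) = p(13) + p(12) − p(9) − p(7) + p(2) = 101 + 77 − 30 − 15 + 2 = 135; C(14,7) = 3,432.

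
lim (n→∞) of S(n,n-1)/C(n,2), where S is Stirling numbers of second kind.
S(n,n-1) = C(n,2), so the limit is 1.

Answer: 1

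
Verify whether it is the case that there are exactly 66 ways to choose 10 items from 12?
True

Working:
C(12,10) = 66.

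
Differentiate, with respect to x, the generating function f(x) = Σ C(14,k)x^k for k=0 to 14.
Σ k·C(14,k)x^(k-1) for k=1 to 14

Term-by-term differentiation gives Σ k·C(14,k)x^{k-1} for k=1 to 14.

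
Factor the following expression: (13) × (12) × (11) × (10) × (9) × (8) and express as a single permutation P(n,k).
P(13,6) = 13!/(7)!
Product of 6 consecutive descending integers starting at 13: P(13,6) = 13!/7! = 1,235,520.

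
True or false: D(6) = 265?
Derangements of 6 elements: D(6) = (6-1)·[D(5) + D(4)] = 5·[44 + 9] = 265.
Final answer: True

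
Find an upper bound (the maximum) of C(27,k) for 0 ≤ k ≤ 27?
20,058,300
Maximum at k = 13 or k = 14: C(27,13) = 20,058,300.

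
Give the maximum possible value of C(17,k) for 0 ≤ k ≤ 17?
24,310
Maximum at k = 8 or k = 9: C(17,8) = 24,310.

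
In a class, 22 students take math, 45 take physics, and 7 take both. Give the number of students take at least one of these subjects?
60

Solution: |A∪B| = |A|+|B|-|A∩B| = 22+45-7 = 60.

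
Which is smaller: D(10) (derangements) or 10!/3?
10!/3

Working:
D(10) = (10-1)·[D(9) + D(8)] = 9·[133,496 + 14,833] = 1,334,961; 10!/3 = 3,628,800/3 = 1,209,600.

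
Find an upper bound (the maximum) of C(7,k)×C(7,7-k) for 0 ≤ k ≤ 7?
1,225

Working:
C(7,k)·C(7,7-k) = C(7,k)², maximised at the centre k = 3: C(7,3)² = 1,225.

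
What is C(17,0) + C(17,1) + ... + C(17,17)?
Sum of binomial coefficients = 2^17 = 131,072.
Final answer: 131,072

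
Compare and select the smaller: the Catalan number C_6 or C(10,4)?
C_6

Explanation: C_6 = C(12,6)/(6+1) = 924/7 = 132; C(10,4) = 210.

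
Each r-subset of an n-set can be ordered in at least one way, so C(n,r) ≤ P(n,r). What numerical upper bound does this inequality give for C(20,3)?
6,840

Reasoning: P(20,3) = 20·19·18 = 6,840, so C(20,3) ≤ 6,840. (The bound is loose by a factor of 3! = 6: C(20,3) = 6,840/6 = 1,140.)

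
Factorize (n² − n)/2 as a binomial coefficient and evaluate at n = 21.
C(n,2); C(21,2) = 210

Explanation: (n² − n)/2 = n(n−1)/2 = C(n,2). At n = 21: C(21,2) = 210.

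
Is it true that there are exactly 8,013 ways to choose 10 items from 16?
False
C(16,10) = 8,008 ≠ 8013.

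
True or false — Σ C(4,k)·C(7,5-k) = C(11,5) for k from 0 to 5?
True

Reasoning: Vandermonde's identity gives C(11,5) = 462; RHS C(11,5) = 462.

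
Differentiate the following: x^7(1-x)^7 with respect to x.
7x^6(1-x)^7 - 7x^7(1-x)^6

Reasoning: Product rule: 7x^{6}(1-x)^{7} + x^7·(-7)(1-x)^{6}.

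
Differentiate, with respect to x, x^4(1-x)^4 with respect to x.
4x^3(1-x)^4 - 4x^4(1-x)^3

Product rule: 4x^{3}(1-x)^{4} + x^4·(-4)(1-x)^{3}.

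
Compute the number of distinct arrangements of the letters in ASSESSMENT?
75,600

Explanation: Word has 10 letters (A=1, S=4, E=2, M=1, N=1, T=1). Arrangements: 10!/Π(k!) = 75,600.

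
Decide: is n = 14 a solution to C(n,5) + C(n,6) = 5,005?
Yes

C(14,5) + C(14,6) = 2,002 + 3,003 = 5,005, which equals 5,005.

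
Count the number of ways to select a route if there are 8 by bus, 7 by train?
15
By the addition principle: 8 + 7 = 15.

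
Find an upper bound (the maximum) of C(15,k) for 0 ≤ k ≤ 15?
6,435

Reasoning: Maximum at k = 7 or k = 8: C(15,7) = 6,435.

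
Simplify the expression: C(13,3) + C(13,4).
1,001

Reasoning: By Pascal's identity: C(14,4) = 1,001.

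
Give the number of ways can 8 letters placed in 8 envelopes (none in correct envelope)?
14,833
Using D(n) = (n-1)[D(n-1) + D(n-2)]:
D(8) = (8-1) × [D(7) + D(6)]
      = 7 × [1854 + 265]
      = 7 × 2119
      = 14,833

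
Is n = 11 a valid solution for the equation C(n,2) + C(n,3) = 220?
Yes

Solution: C(11,2) + C(11,3) = 55 + 165 = 220, which equals 220.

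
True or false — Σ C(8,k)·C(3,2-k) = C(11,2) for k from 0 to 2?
Vandermonde's identity gives C(11,2) = 55; RHS C(11,2) = 55.

Answer: True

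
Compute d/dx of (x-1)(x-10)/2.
(2x - 11)/2

d/dx[(x-1)(x-10)] = (x-10) + (x-1) = 2x - 11. Dividing by 2 gives (2x - 11)/2.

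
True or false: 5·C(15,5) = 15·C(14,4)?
True

Reasoning: Absorption identity k·C(n,k) = n·C(n-1,k-1). LHS = 5·3003 = 15,015; RHS = 15·1001 = 15,015.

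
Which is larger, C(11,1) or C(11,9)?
C(11,9)

Solution: C(11,1)=11, C(11,9)=55.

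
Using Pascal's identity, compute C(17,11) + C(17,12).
18,564

Explanation: C(17,11) + C(17,12) = C(18,12) = 18,564.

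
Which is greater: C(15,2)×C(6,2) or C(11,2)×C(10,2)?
C(11,2)×C(10,2)
C(15,2)×C(6,2)=1,575, C(11,2)×C(10,2)=2,475.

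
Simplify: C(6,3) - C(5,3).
10

Solution: C(6,3) - C(5,3) = C(5,2) = 10.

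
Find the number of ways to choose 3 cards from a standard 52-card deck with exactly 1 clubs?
9,633

Working:
13 clubs and 39 non-clubs: C(13,1) × C(39,2) = 13 × 741 = 9,633.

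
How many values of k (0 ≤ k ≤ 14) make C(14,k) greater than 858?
7

Reasoning: Row 14 is unimodal and symmetric about k=14/2. C(14,3)=364 ≤ 858; C(14,4)=1,001 > 858; by symmetry C(14,k) > 858 for k = 4..10. That's 10 - 4 + 1 = 7 values.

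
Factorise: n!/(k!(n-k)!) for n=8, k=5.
C(8,5) = 56

Explanation: This is the binomial coefficient C(8,5) = 56.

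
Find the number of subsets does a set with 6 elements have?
64

Each element can be included or excluded: 2^6 = 64.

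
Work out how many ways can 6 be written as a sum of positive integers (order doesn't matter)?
Pentagonal recurrence p(n) = p(n−1) + p(n−2) − p(n−5) − p(n−7) + …: p(6) = p(5) + p(4) − p(1) = 7 + 5 − 1 = 11.
Final answer: 11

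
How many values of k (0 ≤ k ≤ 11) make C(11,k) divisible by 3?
6

Solution: Checking C(11,k) mod 3 for k = 0..11: divisible at k = 3, 4, 5, 6, 7, 8. That's 6 values.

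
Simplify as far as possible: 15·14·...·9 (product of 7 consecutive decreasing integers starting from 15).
This is P(15,7) = 15!/(8)! = 32,432,400.

Answer: 32,432,400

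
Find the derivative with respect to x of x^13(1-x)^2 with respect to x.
13x^12(1-x)^2 - 2x^13(1-x)^1

Working:
Product rule: 13x^{12}(1-x)^{2} + x^13·(-2)(1-x)^{1}.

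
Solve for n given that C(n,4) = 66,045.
37

Working:
C(n,4) = n(n−1)(n−2)(n−3)/4! is increasing in n, and n(n−1)(n−2)(n−3) = 4!·66,045 = 1,585,080 ≈ (n−1.5)^4 gives n ≈ 37.0. Check: C(35,4) = 52,360, C(36,4) = 58,905, C(37,4) = 66,045 ✓. So n = 37.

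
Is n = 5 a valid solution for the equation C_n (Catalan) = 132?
C_5 = C(10,5)/(5+1) = 252/6 = 42, which does not equal 132.

Answer: No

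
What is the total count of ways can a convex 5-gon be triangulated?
Using the Catalan number formula: C_n = C(2n, n) / (n+1)
C_3 = C(6, 3) / (3+1)
     = 20 / 4
     = 5
Final answer: 5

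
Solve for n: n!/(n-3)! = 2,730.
15

n!/(n-3)! = n×(n-1)×(n-2), a product of 3 consecutive integers ≈ (n−1)^3. 2,730^(1/3) + 1 ≈ 15.0; check n = 15: 15×14×13 = 2,730 ✓. So n = 15.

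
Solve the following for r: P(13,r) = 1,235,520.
6

Working:
P(13,r) = 13·12·…·(13−r+1), a product of r factors. Multiplying down from 13: 13 = 13; 13·12 = 156; 13·12·11 = 1,716; 13·12·11·10 = 17,160; 13·12·11·10·9 = 154,440; 13·12·11·10·9·8 = 1,235,520 ✓ (6 factors). So r = 6.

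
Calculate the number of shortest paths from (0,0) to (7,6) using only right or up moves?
Choose 7 rights from 13 moves: C(13,7) = 1,716.
Final answer: 1,716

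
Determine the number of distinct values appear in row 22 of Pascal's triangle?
12

Solution: Row 22 has entries C(22,0)..C(22,22); by symmetry C(22,k)=C(22,22-k), giving 12 distinct values.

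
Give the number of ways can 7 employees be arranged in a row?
5,040

Solution: Arrangements of 7 distinct objects: 7! = 5,040.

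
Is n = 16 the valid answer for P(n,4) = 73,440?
No

P(16,4) = 16·15·14·13 = 43,680, which does not equal 73,440.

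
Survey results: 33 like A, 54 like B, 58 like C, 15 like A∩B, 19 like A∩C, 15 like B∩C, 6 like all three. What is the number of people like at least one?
102
|A∪B∪C| = 33+54+58-15-19-15+6 = 102.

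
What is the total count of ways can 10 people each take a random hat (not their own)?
1,334,961

Solution: Using D(n) = (n-1)[D(n-1) + D(n-2)]:
D(10) = (10-1) × [D(9) + D(8)]
      = 9 × [133496 + 14833]
      = 9 × 148329
      = 1,334,961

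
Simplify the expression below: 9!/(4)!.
15,120

This equals 9×8×...×5 = 15,120.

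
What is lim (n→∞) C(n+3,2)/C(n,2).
1
Both numerator and denominator grow as n^2/2! for large n, so the ratio → 1.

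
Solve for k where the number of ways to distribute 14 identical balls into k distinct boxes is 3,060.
5

Explanation: Stars and bars: the count is C(14+k−1, k−1), increasing in k. k=3: C(16,2) = 120, k=4: C(17,3) = 680, k=5: C(18,4) = 3,060 ✓. So k = 5.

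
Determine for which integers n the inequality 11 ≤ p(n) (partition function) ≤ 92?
Tabulating p(n) via p(n) = p(n−1) + p(n−2) − p(n−5) − p(n−7) + …: p(5)=7; p(6)=11; p(7)=15; p(8)=22; p(9)=30; p(10)=42; p(11)=56; p(12)=77; p(13)=101. So valid n = 6, 7, 8, 9, 10, 11, 12.
Final answer: 6, 7, 8, 9, 10, 11, 12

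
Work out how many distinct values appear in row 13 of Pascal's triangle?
7

Reasoning: Row 13 has entries C(13,0)..C(13,13); by symmetry C(13,k)=C(13,13-k), giving 7 distinct values.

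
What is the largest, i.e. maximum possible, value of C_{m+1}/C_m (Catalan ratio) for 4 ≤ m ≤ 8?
C_{m+1}/C_m = 2(2m+1)/(m+2), which increases with m. Maximum at m = 8: 2·17/10 = 17/5.
Final answer: 17/5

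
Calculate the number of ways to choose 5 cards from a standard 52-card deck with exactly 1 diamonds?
13 diamonds and 39 non-diamonds: C(13,1) × C(39,4) = 13 × 82251 = 1,069,263.

Answer: 1,069,263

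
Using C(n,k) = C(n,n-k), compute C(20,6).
38,760

C(20,6) = C(20,14) = 38,760.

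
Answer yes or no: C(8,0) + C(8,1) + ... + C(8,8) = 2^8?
Binomial theorem with x = y = 1: Σ C(8,i) = (1+1)^8 = 2^8 = 256. The statement holds.
Final answer: Yes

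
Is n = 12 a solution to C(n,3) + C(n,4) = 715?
Yes

Working:
C(12,3) + C(12,4) = 220 + 495 = 715, which equals 715.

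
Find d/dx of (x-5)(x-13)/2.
(2x - 18)/2

Working:
d/dx[(x-5)(x-13)] = (x-13) + (x-5) = 2x - 18. Dividing by 2 gives (2x - 18)/2.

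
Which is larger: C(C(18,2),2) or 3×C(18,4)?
C(C(18,2),2)

Explanation: C(C(18,2),2)=11,628, 3×C(18,4)=9,180.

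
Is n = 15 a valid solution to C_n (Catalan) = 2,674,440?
No

Solution: C_15 = C(30,15)/(15+1) = 155,117,520/16 = 9,694,845, which does not equal 2,674,440.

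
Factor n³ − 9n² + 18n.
n(n − 3)(n − 6)

Solution: n³ − 9n² + 18n = n(n² − 9n + 18) = n(n − 3)(n − 6).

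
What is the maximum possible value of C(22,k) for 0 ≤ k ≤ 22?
705,432

Working:
Maximum at k = 11: C(22,11) = 705,432.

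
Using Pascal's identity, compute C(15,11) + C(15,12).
1,820

C(15,11) + C(15,12) = C(16,12) = 1,820.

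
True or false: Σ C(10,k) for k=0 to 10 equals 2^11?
False

Working:
Binomial theorem: Σ C(10,k) = (1+1)^10 = 2^10 = 1,024; RHS 2^11 = 2,048.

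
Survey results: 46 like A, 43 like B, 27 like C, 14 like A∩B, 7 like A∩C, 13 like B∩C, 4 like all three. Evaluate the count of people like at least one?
86

Reasoning: |A∪B∪C| = 46+43+27-14-7-13+4 = 86.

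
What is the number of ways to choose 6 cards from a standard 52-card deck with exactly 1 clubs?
7,484,841

Explanation: 13 clubs and 39 non-clubs: C(13,1) × C(39,5) = 13 × 575757 = 7,484,841.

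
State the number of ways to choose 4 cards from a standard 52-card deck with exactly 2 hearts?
57,798

Reasoning: 13 hearts and 39 non-hearts: C(13,2) × C(39,2) = 78 × 741 = 57,798.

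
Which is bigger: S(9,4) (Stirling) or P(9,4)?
S(9,4)
S(9,4) = 4·S(8,4) + S(8,3) = 4·1,701 + 966 = 7,770; P(9,4) = 3,024.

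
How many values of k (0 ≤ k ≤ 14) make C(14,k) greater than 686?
7

Working:
Row 14 is unimodal and symmetric about k=14/2. C(14,3)=364 ≤ 686; C(14,4)=1,001 > 686; by symmetry C(14,k) > 686 for k = 4..10. That's 10 - 4 + 1 = 7 values.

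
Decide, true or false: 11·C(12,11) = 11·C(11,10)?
False

Absorption identity k·C(n,k) = n·C(n-1,k-1). LHS = 11·12 = 132; RHS = 11·11 = 121.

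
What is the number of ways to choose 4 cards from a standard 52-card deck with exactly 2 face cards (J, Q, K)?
51,480

Explanation: 12 face cards and 40 non-face cards: C(12,2) × C(40,2) = 66 × 780 = 51,480.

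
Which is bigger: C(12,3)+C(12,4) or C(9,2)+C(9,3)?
C(12,3)+C(12,4)

Solution: First=715, Second=120.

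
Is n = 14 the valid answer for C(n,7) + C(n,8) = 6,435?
Yes

Solution: C(14,7) + C(14,8) = 3,432 + 3,003 = 6,435, which equals 6,435.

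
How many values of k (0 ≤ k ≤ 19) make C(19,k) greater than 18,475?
8

Working:
Row 19 is unimodal and symmetric about k=19/2. C(19,5)=11,628 ≤ 18,475; C(19,6)=27,132 > 18,475; by symmetry C(19,k) > 18,475 for k = 6..13. That's 13 - 6 + 1 = 8 values.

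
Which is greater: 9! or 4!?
9!=362,880, 4!=24. 9! > 4!.

Answer: 9!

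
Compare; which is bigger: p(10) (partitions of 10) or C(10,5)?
Pentagonal recurrence p(n) = p(n−1) + p(n−2) − p(n−5) − p(n−7) + …: p(10) = p(9) + p(8) − p(5) − p(3) = 30 + 22 − 7 − 3 = 42; C(10,5) = 252.

Answer: C(10,5)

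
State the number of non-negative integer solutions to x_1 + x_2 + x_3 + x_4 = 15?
816

C(15+4-1, 4-1) = 816.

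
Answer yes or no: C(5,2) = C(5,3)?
Symmetry C(n,k) = C(n,n-k): C(5,2) = 10 and C(5,3) = 10. Both sides agree, so the statement holds.

Answer: Yes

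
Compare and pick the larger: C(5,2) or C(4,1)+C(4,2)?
By Pascal's identity: C(5,2) = C(4,1)+C(4,2) = 10. Equal.

Answer: Equal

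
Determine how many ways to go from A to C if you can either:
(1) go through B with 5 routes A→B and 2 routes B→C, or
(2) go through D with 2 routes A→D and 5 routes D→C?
Route via B: 5×2=10. Route via D: 2×5=10. Total: 20.

Answer: 20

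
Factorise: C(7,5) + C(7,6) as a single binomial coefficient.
C(8,6)

Reasoning: By Pascal's identity: C(7,5) + C(7,6) = C(8,6) = 28.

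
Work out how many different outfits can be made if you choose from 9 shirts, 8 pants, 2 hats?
144

By the multiplication principle: 9 × 8 × 2 = 144.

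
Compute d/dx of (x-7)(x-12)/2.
(2x - 19)/2

Reasoning: d/dx[(x-7)(x-12)] = (x-12) + (x-7) = 2x - 19. Dividing by 2 gives (2x - 19)/2.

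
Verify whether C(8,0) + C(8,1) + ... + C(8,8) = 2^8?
True

Working:
Binomial theorem with x = y = 1: Σ C(8,i) = (1+1)^8 = 2^8 = 256. The statement holds.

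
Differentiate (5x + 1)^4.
20(5x + 1)^3

Solution: Chain rule: 4(5x+1)^{3} × 5 = 20(5x+1)^{3}.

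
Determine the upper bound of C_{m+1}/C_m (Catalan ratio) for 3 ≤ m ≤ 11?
46/13
C_{m+1}/C_m = 2(2m+1)/(m+2), which increases with m. Maximum at m = 11: 2·23/13 = 46/13.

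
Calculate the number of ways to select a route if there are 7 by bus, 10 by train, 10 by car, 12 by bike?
39

Reasoning: By the addition principle: 7 + 10 + 10 + 12 = 39.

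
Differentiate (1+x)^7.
Using the power rule: d/dx (1+x)^7 = 7(1+x)^{6}.
Final answer: 7(1+x)^6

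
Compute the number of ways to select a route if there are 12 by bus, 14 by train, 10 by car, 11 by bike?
47

Explanation: By the addition principle: 12 + 14 + 10 + 11 = 47.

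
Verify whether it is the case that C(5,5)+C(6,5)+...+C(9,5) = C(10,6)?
True

Explanation: Hockey stick identity gives Σ = C(10,6) = 210; RHS C(10,6) = 210.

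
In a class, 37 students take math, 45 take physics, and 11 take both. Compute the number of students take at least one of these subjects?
|A∪B| = |A|+|B|-|A∩B| = 37+45-11 = 71.
Final answer: 71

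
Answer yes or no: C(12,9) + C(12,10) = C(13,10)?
Yes

Working:
Pascal's identity: LHS = 220 + 66 = 286; RHS = C(13,10) = 286. Both sides agree, so the statement holds.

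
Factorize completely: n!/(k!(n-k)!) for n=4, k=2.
C(4,2) = 6

Working:
This is the binomial coefficient C(4,2) = 6.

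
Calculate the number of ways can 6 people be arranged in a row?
720
Arrangements of 6 distinct objects: 6! = 720.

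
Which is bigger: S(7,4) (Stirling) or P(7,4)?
P(7,4)
S(7,4) = 4·S(6,4) + S(6,3) = 4·65 + 90 = 350; P(7,4) = 840.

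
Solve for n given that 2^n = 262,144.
262,144 = 1,024 × 256 = 2^10 × 2^8 = 2^18, so n = 18.
Final answer: 18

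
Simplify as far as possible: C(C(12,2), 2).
2,145

Working:
C(12,2) = 66, then C(66, 2) = 2,145.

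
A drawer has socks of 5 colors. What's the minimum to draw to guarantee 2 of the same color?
6

Solution: Worst case: 1 of each = 5. One more: 6.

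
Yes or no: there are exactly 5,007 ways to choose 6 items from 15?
No

Reasoning: C(15,6) = 5,005 ≠ 5007.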